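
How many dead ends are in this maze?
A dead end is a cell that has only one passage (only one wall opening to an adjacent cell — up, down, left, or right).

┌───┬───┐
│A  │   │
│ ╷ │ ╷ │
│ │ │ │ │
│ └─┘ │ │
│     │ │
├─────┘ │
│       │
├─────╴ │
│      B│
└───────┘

Checking each cell for number of passages:

Dead ends found at positions:
  (1, 1)
  (3, 0)
  (4, 0)
Total dead ends: 3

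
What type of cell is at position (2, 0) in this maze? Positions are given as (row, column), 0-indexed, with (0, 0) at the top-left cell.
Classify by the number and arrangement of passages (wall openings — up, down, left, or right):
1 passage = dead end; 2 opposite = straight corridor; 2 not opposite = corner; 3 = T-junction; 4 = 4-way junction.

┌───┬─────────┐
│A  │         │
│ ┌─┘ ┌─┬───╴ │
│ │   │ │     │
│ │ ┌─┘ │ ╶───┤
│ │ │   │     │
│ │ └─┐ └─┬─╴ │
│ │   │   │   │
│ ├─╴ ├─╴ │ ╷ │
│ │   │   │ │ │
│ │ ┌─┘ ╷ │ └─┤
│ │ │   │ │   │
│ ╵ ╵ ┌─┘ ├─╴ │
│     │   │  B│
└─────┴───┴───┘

Checking cell at (2, 0):
Number of passages: 2
Cell type: straight corridor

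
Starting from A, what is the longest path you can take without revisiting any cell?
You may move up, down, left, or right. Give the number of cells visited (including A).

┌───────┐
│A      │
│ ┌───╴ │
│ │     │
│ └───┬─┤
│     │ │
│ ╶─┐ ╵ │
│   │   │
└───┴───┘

Finding longest simple path using DFS:
Start: (0, 0)
Longest path visits 8 cells
Path: A → down → down → right → right → down → right → up

Solution:

┌───────┐
│A      │
│ ┌───╴ │
│↓│     │
│ └───┬─┤
│↳ → ↓│B│
│ ╶─┐ ╵ │
│   │↳ ↑│
└───┴───┘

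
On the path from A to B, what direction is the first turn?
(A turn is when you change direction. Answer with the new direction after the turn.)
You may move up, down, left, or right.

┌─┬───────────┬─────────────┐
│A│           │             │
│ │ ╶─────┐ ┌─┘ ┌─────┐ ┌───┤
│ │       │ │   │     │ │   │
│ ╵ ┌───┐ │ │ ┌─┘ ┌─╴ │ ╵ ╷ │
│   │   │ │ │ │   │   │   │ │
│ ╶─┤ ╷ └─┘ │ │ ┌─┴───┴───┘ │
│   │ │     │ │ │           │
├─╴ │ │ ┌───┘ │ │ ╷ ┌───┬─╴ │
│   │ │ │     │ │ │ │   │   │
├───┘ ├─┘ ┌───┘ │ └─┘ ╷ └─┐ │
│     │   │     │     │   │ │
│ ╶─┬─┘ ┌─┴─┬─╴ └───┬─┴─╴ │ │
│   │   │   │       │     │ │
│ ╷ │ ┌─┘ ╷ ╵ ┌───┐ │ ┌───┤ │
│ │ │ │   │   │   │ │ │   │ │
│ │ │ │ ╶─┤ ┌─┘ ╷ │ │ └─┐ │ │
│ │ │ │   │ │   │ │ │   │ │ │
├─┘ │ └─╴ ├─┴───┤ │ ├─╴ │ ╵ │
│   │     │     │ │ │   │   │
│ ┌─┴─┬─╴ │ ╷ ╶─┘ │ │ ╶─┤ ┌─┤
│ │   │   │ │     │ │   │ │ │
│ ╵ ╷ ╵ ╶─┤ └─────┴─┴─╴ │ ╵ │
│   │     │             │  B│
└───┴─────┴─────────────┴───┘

Directions: down, down, right, up, up, right, right, right, right, down, down, down, left, left, up, left, down, down, down, left, left, down, right, down, down, down, left, down, down, right, up, right, down, right, up, right, up, left, left, up, up, up, right, up, right, up, right, right, up, up, up, right, up, right, right, right, right, down, down, right, up, right, down, down, down, down, down, down, down, down, left, down, down, right
First turn direction: right

Solution:

┌─┬───────────┬─────────────┐
│A│↱ → → → ↓  │↱ → → → ↓    │
│ │ ╶─────┐ ┌─┘ ┌─────┐ ┌───┤
│↓│↑      │↓│↱ ↑│     │↓│↱ ↓│
│ ╵ ┌───┐ │ │ ┌─┘ ┌─╴ │ ╵ ╷ │
│↳ ↑│↓ ↰│ │↓│↑│   │   │↳ ↑│↓│
│ ╶─┤ ╷ └─┘ │ │ ┌─┴───┴───┘ │
│   │↓│↑ ← ↲│↑│ │          ↓│
├─╴ │ │ ┌───┘ │ │ ╷ ┌───┬─╴ │
│   │↓│ │↱ → ↑│ │ │ │   │  ↓│
├───┘ ├─┘ ┌───┘ │ └─┘ ╷ └─┐ │
│↓ ← ↲│↱ ↑│     │     │   │↓│
│ ╶─┬─┘ ┌─┴─┬─╴ └───┬─┴─╴ │ │
│↳ ↓│↱ ↑│   │       │     │↓│
│ ╷ │ ┌─┘ ╷ ╵ ┌───┐ │ ┌───┤ │
│ │↓│↑│   │   │   │ │ │   │↓│
│ │ │ │ ╶─┤ ┌─┘ ╷ │ │ └─┐ │ │
│ │↓│↑│   │ │   │ │ │   │ │↓│
├─┘ │ └─╴ ├─┴───┤ │ ├─╴ │ ╵ │
│↓ ↲│↑ ← ↰│     │ │ │   │↓ ↲│
│ ┌─┴─┬─╴ │ ╷ ╶─┘ │ │ ╶─┤ ┌─┤
│↓│↱ ↓│↱ ↑│ │     │ │   │↓│ │
│ ╵ ╷ ╵ ╶─┤ └─────┴─┴─╴ │ ╵ │
│↳ ↑│↳ ↑  │             │↳ B│
└───┴─────┴─────────────┴───┘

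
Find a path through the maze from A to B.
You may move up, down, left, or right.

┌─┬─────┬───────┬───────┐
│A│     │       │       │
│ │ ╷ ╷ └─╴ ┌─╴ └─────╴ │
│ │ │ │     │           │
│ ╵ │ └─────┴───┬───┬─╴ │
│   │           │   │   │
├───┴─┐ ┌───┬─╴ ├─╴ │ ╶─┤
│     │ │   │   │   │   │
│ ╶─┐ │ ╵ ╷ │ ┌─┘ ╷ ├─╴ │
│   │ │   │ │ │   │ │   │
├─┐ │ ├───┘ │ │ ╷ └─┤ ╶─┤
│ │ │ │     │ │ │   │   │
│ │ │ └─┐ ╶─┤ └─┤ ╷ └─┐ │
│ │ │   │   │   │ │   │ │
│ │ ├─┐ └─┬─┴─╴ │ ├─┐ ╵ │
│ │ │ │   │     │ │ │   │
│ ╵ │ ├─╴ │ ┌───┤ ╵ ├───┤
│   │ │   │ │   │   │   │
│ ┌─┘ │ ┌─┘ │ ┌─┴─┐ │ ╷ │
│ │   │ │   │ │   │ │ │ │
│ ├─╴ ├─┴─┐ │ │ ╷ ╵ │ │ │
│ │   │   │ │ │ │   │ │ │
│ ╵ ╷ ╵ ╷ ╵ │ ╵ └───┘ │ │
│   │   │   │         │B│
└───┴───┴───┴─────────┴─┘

Finding the shortest path through the maze:
Path length: 54 steps
Directions: down → down → right → up → up → right → right → down → right → right → up → right → right → down → right → right → right → right → down → left → down → right → down → left → down → right → down → down → left → up → left → up → left → down → down → down → right → down → down → left → up → left → down → down → right → right → right → up → up → up → right → down → down → down

Solution:

┌─┬─────┬───────┬───────┐
│A│↱ → ↓│  ↱ → ↓│       │
│ │ ╷ ╷ └─╴ ┌─╴ └─────╴ │
│↓│↑│ │↳ → ↑│  ↳ → → → ↓│
│ ╵ │ └─────┴───┬───┬─╴ │
│↳ ↑│           │   │↓ ↲│
├───┴─┐ ┌───┬─╴ ├─╴ │ ╶─┤
│     │ │   │   │   │↳ ↓│
│ ╶─┐ │ ╵ ╷ │ ┌─┘ ╷ ├─╴ │
│   │ │   │ │ │   │ │↓ ↲│
├─┐ │ ├───┘ │ │ ╷ └─┤ ╶─┤
│ │ │ │     │ │ │↓ ↰│↳ ↓│
│ │ │ └─┐ ╶─┤ └─┤ ╷ └─┐ │
│ │ │   │   │   │↓│↑ ↰│↓│
│ │ ├─┐ └─┬─┴─╴ │ ├─┐ ╵ │
│ │ │ │   │     │↓│ │↑ ↲│
│ ╵ │ ├─╴ │ ┌───┤ ╵ ├───┤
│   │ │   │ │   │↳ ↓│↱ ↓│
│ ┌─┘ │ ┌─┘ │ ┌─┴─┐ │ ╷ │
│ │   │ │   │ │↓ ↰│↓│↑│↓│
│ ├─╴ ├─┴─┐ │ │ ╷ ╵ │ │ │
│ │   │   │ │ │↓│↑ ↲│↑│↓│
│ ╵ ╷ ╵ ╷ ╵ │ ╵ └───┘ │ │
│   │   │   │  ↳ → → ↑│B│
└───┴───┴───┴─────────┴─┘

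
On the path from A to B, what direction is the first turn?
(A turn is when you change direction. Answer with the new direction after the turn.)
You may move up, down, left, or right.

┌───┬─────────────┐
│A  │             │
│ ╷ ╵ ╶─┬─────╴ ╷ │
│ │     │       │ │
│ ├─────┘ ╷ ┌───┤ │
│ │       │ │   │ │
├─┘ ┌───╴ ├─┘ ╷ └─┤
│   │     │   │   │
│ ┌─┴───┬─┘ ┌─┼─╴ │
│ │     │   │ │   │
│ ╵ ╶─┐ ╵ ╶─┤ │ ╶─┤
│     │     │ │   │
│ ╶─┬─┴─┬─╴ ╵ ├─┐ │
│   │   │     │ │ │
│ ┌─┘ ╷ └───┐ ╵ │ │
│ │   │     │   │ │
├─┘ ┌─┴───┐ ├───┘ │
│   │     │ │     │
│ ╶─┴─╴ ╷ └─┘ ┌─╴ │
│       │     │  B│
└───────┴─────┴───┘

Directions: right, down, right, up, right, right, right, right, right, down, left, left, left, down, left, left, left, down, left, down, down, right, up, right, right, down, right, up, right, up, right, up, right, down, right, down, left, down, right, down, down, down, down
First turn direction: down

Solution:

┌───┬─────────────┐
│A ↓│↱ → → → → ↓  │
│ ╷ ╵ ╶─┬─────╴ ╷ │
│ │↳ ↑  │↓ ← ← ↲│ │
│ ├─────┘ ╷ ┌───┤ │
│ │↓ ← ← ↲│ │↱ ↓│ │
├─┘ ┌───╴ ├─┘ ╷ └─┤
│↓ ↲│     │↱ ↑│↳ ↓│
│ ┌─┴───┬─┘ ┌─┼─╴ │
│↓│↱ → ↓│↱ ↑│ │↓ ↲│
│ ╵ ╶─┐ ╵ ╶─┤ │ ╶─┤
│↳ ↑  │↳ ↑  │ │↳ ↓│
│ ╶─┬─┴─┬─╴ ╵ ├─┐ │
│   │   │     │ │↓│
│ ┌─┘ ╷ └───┐ ╵ │ │
│ │   │     │   │↓│
├─┘ ┌─┴───┐ ├───┘ │
│   │     │ │    ↓│
│ ╶─┴─╴ ╷ └─┘ ┌─╴ │
│       │     │  B│
└───────┴─────┴───┘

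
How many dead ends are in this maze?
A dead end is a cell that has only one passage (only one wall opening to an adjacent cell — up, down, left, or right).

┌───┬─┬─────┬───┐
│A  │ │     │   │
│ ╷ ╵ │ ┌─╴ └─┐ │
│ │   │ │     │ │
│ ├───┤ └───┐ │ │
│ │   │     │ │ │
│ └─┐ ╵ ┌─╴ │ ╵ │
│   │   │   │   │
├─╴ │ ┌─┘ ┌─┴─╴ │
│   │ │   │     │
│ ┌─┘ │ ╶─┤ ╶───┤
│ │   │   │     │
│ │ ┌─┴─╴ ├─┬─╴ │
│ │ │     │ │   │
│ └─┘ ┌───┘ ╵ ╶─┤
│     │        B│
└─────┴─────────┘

Checking each cell for number of passages:

Dead ends found at positions:
  (0, 2)
  (0, 6)
  (1, 4)
  (2, 1)
  (6, 1)
  (6, 5)
  (7, 3)
  (7, 7)
Total dead ends: 8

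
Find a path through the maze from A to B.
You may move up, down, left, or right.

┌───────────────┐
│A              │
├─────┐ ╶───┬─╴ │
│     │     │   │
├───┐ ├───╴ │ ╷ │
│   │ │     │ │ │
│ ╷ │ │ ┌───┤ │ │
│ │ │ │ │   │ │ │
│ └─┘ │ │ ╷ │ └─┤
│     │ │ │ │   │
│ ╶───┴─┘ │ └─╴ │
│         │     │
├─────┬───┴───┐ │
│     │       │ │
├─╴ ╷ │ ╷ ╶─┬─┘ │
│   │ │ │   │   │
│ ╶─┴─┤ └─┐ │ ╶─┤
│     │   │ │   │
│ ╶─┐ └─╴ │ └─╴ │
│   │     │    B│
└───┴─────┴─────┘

Finding the shortest path through the maze:
Path length: 20 steps
Directions: right → right → right → right → right → right → right → down → left → down → down → down → right → down → down → down → left → down → right → down

Solution:

┌───────────────┐
│A → → → → → → ↓│
├─────┐ ╶───┬─╴ │
│     │     │↓ ↲│
├───┐ ├───╴ │ ╷ │
│   │ │     │↓│ │
│ ╷ │ │ ┌───┤ │ │
│ │ │ │ │   │↓│ │
│ └─┘ │ │ ╷ │ └─┤
│     │ │ │ │↳ ↓│
│ ╶───┴─┘ │ └─╴ │
│         │    ↓│
├─────┬───┴───┐ │
│     │       │↓│
├─╴ ╷ │ ╷ ╶─┬─┘ │
│   │ │ │   │↓ ↲│
│ ╶─┴─┤ └─┐ │ ╶─┤
│     │   │ │↳ ↓│
│ ╶─┐ └─╴ │ └─╴ │
│   │     │    B│
└───┴─────┴─────┘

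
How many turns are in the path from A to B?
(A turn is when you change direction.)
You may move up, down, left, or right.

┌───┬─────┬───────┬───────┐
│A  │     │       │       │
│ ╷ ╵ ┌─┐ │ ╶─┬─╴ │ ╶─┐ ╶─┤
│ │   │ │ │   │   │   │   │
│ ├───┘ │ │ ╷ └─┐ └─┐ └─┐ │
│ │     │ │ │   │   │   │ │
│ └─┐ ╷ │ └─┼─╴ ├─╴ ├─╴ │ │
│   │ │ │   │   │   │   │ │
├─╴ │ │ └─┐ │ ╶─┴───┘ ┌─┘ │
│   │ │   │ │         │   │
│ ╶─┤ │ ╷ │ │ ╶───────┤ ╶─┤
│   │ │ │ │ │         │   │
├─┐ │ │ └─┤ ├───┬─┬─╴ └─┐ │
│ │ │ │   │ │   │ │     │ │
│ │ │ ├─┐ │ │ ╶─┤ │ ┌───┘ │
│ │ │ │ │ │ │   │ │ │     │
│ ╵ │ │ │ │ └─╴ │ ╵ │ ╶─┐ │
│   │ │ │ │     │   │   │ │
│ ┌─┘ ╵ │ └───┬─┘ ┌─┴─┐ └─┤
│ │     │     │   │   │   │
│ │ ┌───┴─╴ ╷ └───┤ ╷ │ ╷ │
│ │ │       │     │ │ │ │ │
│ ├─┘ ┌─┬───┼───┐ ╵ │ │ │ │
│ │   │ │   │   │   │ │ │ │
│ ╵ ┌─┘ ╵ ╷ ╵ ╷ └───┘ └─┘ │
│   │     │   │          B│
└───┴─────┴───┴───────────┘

Directions: down, down, down, right, down, left, down, right, down, down, down, left, down, down, down, down, right, up, right, up, right, right, right, up, right, down, right, right, down, right, up, up, right, down, down, down, right, right
Number of turns: 23

Solution:

┌───┬─────┬───────┬───────┐
│A  │     │       │       │
│ ╷ ╵ ┌─┐ │ ╶─┬─╴ │ ╶─┐ ╶─┤
│↓│   │ │ │   │   │   │   │
│ ├───┘ │ │ ╷ └─┐ └─┐ └─┐ │
│↓│     │ │ │   │   │   │ │
│ └─┐ ╷ │ └─┼─╴ ├─╴ ├─╴ │ │
│↳ ↓│ │ │   │   │   │   │ │
├─╴ │ │ └─┐ │ ╶─┴───┘ ┌─┘ │
│↓ ↲│ │   │ │         │   │
│ ╶─┤ │ ╷ │ │ ╶───────┤ ╶─┤
│↳ ↓│ │ │ │ │         │   │
├─┐ │ │ └─┤ ├───┬─┬─╴ └─┐ │
│ │↓│ │   │ │   │ │     │ │
│ │ │ ├─┐ │ │ ╶─┤ │ ┌───┘ │
│ │↓│ │ │ │ │   │ │ │     │
│ ╵ │ │ │ │ └─╴ │ ╵ │ ╶─┐ │
│↓ ↲│ │ │ │     │   │   │ │
│ ┌─┘ ╵ │ └───┬─┘ ┌─┴─┐ └─┤
│↓│     │  ↱ ↓│   │↱ ↓│   │
│ │ ┌───┴─╴ ╷ └───┤ ╷ │ ╷ │
│↓│ │↱ → → ↑│↳ → ↓│↑│↓│ │ │
│ ├─┘ ┌─┬───┼───┐ ╵ │ │ │ │
│↓│↱ ↑│ │   │   │↳ ↑│↓│ │ │
│ ╵ ┌─┘ ╵ ╷ ╵ ╷ └───┘ └─┘ │
│↳ ↑│     │   │      ↳ → B│
└───┴─────┴───┴───────────┘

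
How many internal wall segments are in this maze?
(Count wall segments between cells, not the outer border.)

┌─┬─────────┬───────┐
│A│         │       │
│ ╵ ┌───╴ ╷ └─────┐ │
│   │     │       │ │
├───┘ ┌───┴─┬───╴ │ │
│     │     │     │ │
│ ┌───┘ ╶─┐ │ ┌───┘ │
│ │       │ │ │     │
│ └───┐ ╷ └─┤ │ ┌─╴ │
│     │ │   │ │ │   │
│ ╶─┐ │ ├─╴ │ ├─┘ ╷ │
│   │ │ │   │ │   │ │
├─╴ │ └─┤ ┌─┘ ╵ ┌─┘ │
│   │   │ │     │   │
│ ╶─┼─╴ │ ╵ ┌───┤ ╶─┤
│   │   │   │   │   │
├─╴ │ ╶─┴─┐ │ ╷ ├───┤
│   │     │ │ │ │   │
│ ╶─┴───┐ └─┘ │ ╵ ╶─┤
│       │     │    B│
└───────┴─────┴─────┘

Counting internal wall segments:
Total internal walls: 81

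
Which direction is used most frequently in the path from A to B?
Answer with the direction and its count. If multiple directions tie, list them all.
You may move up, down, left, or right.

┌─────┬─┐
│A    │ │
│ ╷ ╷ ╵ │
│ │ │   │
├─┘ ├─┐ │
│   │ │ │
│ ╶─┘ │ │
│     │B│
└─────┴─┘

Directions: right, right, down, right, down, down
Counts: {'right': 3, 'down': 3}
Most common: down and right (tied at 3 times each)

Solution:

┌─────┬─┐
│A → ↓│ │
│ ╷ ╷ ╵ │
│ │ │↳ ↓│
├─┘ ├─┐ │
│   │ │↓│
│ ╶─┘ │ │
│     │B│
└─────┴─┘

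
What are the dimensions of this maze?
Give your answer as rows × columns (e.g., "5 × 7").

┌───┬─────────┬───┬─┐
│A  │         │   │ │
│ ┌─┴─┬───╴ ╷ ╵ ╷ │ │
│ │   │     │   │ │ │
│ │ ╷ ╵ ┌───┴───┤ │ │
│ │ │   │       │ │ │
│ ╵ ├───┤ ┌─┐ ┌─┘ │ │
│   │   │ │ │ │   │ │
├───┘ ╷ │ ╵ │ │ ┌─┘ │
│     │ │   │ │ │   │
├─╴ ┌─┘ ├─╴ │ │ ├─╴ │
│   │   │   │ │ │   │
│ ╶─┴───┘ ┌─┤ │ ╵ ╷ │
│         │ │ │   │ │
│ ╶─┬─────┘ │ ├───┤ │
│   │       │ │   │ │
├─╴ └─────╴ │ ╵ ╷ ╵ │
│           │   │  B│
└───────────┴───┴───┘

Counting the maze dimensions:
Rows (vertical): 9
Columns (horizontal): 10
Dimensions: 9 × 10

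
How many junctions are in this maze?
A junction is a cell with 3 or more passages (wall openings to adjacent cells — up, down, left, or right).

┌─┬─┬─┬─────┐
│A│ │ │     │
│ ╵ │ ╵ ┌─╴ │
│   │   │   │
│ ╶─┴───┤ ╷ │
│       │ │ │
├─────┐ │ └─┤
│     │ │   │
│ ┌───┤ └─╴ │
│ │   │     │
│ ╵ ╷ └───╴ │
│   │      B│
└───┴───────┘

Checking each cell for number of passages:

Junctions found (3+ passages):
  (1, 0): 3 passages
  (1, 5): 3 passages
  (4, 5): 3 passages
Total junctions: 3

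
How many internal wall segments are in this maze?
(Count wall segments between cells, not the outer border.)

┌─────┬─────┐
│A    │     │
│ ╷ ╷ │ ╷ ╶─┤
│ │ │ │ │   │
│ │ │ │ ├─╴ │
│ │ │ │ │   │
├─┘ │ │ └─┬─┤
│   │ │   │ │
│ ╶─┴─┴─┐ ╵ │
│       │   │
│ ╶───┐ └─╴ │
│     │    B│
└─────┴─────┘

Counting internal wall segments:
Total internal walls: 25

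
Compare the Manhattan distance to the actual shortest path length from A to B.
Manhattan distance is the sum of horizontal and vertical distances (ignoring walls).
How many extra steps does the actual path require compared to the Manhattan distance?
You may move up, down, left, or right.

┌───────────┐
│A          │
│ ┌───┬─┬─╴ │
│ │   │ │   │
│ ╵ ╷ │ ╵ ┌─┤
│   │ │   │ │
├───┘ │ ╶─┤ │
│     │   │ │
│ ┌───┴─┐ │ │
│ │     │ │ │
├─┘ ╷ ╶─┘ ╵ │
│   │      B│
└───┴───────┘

Manhattan distance: |5 - 0| + |5 - 0| = 10
Actual path length: 14
Extra steps: 14 - 10 = 4

Solution:

┌───────────┐
│A → → → → ↓│
│ ┌───┬─┬─╴ │
│ │   │ │↓ ↲│
│ ╵ ╷ │ ╵ ┌─┤
│   │ │↓ ↲│ │
├───┘ │ ╶─┤ │
│     │↳ ↓│ │
│ ┌───┴─┐ │ │
│ │     │↓│ │
├─┘ ╷ ╶─┘ ╵ │
│   │    ↳ B│
└───┴───────┘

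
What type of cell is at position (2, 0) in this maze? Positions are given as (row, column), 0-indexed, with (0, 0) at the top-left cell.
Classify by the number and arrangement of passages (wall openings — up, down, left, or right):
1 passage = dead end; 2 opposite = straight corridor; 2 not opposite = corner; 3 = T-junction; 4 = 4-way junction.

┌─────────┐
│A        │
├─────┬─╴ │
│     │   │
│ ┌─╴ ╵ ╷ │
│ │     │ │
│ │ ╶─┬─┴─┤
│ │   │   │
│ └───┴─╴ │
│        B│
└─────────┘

Checking cell at (2, 0):
Number of passages: 2
Cell type: straight corridor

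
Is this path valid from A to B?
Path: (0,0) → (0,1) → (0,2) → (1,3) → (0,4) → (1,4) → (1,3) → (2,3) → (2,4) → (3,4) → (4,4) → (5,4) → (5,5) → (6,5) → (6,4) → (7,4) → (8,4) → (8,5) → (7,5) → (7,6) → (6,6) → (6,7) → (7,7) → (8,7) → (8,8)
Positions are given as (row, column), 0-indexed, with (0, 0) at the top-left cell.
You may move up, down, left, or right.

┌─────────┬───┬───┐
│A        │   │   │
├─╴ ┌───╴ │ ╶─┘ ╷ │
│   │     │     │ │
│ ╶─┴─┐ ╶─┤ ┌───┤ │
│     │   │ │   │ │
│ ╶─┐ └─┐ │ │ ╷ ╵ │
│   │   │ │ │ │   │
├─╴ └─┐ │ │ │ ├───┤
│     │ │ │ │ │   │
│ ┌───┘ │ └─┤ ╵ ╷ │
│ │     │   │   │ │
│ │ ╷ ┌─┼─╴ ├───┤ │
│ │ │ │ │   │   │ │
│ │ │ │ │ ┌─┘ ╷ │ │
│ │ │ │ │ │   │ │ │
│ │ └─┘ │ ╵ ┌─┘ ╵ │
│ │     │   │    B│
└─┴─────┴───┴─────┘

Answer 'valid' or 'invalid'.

Checking path validity:
Result: Invalid move at step 3: cannot move from (0, 2) to (1, 3).

invalid

Correct solution:

┌─────────┬───┬───┐
│A → → → ↓│   │   │
├─╴ ┌───╴ │ ╶─┘ ╷ │
│   │  ↓ ↲│     │ │
│ ╶─┴─┐ ╶─┤ ┌───┤ │
│     │↳ ↓│ │   │ │
│ ╶─┐ └─┐ │ │ ╷ ╵ │
│   │   │↓│ │ │   │
├─╴ └─┐ │ │ │ ├───┤
│     │ │↓│ │ │   │
│ ┌───┘ │ └─┤ ╵ ╷ │
│ │     │↳ ↓│   │ │
│ │ ╷ ┌─┼─╴ ├───┤ │
│ │ │ │ │↓ ↲│↱ ↓│ │
│ │ │ │ │ ┌─┘ ╷ │ │
│ │ │ │ │↓│↱ ↑│↓│ │
│ │ └─┘ │ ╵ ┌─┘ ╵ │
│ │     │↳ ↑│  ↳ B│
└─┴─────┴───┴─────┘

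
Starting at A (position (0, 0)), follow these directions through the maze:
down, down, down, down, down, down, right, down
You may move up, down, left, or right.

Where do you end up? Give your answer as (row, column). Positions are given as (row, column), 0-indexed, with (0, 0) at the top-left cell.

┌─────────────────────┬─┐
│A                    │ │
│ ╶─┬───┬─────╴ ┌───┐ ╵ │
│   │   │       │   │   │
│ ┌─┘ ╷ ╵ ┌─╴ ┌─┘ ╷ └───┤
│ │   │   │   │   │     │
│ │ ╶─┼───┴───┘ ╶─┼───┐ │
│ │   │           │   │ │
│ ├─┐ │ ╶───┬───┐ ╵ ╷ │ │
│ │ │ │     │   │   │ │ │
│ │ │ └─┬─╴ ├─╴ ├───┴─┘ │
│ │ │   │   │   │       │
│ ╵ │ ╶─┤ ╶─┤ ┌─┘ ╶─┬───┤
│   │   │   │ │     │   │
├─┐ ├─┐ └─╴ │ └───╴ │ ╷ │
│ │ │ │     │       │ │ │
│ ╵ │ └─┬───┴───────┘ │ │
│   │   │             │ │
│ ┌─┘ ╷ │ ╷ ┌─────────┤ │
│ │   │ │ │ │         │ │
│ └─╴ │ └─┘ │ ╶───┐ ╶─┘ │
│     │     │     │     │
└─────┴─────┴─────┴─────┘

Following directions step by step:
Start: (0, 0)
  down: (0, 0) → (1, 0)
  down: (1, 0) → (2, 0)
  down: (2, 0) → (3, 0)
  down: (3, 0) → (4, 0)
  down: (4, 0) → (5, 0)
  down: (5, 0) → (6, 0)
  right: (6, 0) → (6, 1)
  down: (6, 1) → (7, 1)
Final position: (7, 1)

Path taken:

┌─────────────────────┬─┐
│A                    │ │
│ ╶─┬───┬─────╴ ┌───┐ ╵ │
│↓  │   │       │   │   │
│ ┌─┘ ╷ ╵ ┌─╴ ┌─┘ ╷ └───┤
│↓│   │   │   │   │     │
│ │ ╶─┼───┴───┘ ╶─┼───┐ │
│↓│   │           │   │ │
│ ├─┐ │ ╶───┬───┐ ╵ ╷ │ │
│↓│ │ │     │   │   │ │ │
│ │ │ └─┬─╴ ├─╴ ├───┴─┘ │
│↓│ │   │   │   │       │
│ ╵ │ ╶─┤ ╶─┤ ┌─┘ ╶─┬───┤
│↳ ↓│   │   │ │     │   │
├─┐ ├─┐ └─╴ │ └───╴ │ ╷ │
│ │B│ │     │       │ │ │
│ ╵ │ └─┬───┴───────┘ │ │
│   │   │             │ │
│ ┌─┘ ╷ │ ╷ ┌─────────┤ │
│ │   │ │ │ │         │ │
│ └─╴ │ └─┘ │ ╶───┐ ╶─┘ │
│     │     │     │     │
└─────┴─────┴─────┴─────┘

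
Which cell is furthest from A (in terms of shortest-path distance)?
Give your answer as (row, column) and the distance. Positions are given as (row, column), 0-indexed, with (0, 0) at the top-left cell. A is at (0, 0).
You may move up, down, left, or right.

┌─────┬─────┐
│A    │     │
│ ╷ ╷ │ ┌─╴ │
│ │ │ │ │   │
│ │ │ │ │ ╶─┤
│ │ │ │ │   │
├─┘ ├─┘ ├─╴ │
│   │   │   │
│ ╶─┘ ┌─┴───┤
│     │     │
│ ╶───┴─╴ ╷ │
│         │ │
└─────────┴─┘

Computing BFS distances from A to all cells:
Furthest cell: (3, 4)
Distance: 21 steps

Path from A to the furthest cell:

┌─────┬─────┐
│A ↓  │↱ → ↓│
│ ╷ ╷ │ ┌─╴ │
│ │↓│ │↑│↓ ↲│
│ │ │ │ │ ╶─┤
│ │↓│ │↑│↳ ↓│
├─┘ ├─┘ ├─╴ │
│↓ ↲│↱ ↑│B ↲│
│ ╶─┘ ┌─┴───┤
│↳ → ↑│     │
│ ╶───┴─╴ ╷ │
│         │ │
└─────────┴─┘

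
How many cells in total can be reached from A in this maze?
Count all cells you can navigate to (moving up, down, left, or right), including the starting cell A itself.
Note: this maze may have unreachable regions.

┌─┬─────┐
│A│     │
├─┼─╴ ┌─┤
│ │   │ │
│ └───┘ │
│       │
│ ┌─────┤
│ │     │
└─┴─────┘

Using BFS/flood-fill to find all reachable cells from A:
Maze size: 4 × 4 = 16 total cells
15 cell(s) are walled off and cannot be reached from A.
Reachable cells: 1

Reachable region (· marks reachable cells):

┌─┬─────┐
│A│     │
├─┼─╴ ┌─┤
│ │   │ │
│ └───┘ │
│       │
│ ┌─────┤
│ │     │
└─┴─────┘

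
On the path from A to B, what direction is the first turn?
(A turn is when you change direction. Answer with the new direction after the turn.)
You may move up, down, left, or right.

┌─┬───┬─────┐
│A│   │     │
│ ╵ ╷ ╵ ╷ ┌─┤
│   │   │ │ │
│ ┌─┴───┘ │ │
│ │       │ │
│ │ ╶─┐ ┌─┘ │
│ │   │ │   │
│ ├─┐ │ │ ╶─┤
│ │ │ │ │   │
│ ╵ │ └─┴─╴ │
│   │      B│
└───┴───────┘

Directions: down, right, up, right, down, right, up, right, down, down, left, left, left, down, right, down, down, right, right, right
First turn direction: right

Solution:

┌─┬───┬─────┐
│A│↱ ↓│↱ ↓  │
│ ╵ ╷ ╵ ╷ ┌─┤
│↳ ↑│↳ ↑│↓│ │
│ ┌─┴───┘ │ │
│ │↓ ← ← ↲│ │
│ │ ╶─┐ ┌─┘ │
│ │↳ ↓│ │   │
│ ├─┐ │ │ ╶─┤
│ │ │↓│ │   │
│ ╵ │ └─┴─╴ │
│   │↳ → → B│
└───┴───────┘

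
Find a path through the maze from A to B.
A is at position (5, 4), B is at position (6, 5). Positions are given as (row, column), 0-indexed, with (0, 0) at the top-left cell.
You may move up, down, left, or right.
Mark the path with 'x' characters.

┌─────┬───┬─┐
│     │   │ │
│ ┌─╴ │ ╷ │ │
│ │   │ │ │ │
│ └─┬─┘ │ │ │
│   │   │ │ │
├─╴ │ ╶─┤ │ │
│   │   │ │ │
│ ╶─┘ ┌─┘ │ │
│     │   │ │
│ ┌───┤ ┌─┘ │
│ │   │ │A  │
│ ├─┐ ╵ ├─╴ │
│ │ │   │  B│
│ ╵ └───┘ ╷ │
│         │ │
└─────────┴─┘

Finding the shortest path from (5, 4) to (6, 5):
Path length: 2 steps
Directions: right → down

Solution:

┌─────┬───┬─┐
│     │   │ │
│ ┌─╴ │ ╷ │ │
│ │   │ │ │ │
│ └─┬─┘ │ │ │
│   │   │ │ │
├─╴ │ ╶─┤ │ │
│   │   │ │ │
│ ╶─┘ ┌─┘ │ │
│     │   │ │
│ ┌───┤ ┌─┘ │
│ │   │ │A x│
│ ├─┐ ╵ ├─╴ │
│ │ │   │  B│
│ ╵ └───┘ ╷ │
│         │ │
└─────────┴─┘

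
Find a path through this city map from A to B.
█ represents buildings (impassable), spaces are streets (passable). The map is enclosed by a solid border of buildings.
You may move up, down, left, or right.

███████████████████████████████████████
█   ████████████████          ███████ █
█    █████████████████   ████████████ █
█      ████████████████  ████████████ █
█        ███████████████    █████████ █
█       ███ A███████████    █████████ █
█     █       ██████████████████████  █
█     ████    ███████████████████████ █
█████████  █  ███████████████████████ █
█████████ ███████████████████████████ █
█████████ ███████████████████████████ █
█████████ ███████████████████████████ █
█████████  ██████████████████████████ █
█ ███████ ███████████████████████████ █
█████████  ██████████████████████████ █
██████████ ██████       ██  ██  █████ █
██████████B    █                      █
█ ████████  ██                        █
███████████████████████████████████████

Finding the shortest path from A to B:
Movement: cardinal only
Path length: 15 steps
Directions: down → down → left → left → down → left → down → down → down → down → down → down → right → down → down

Solution:

███████████████████████████████████████
█   ████████████████          ███████ █
█    █████████████████   ████████████ █
█      ████████████████  ████████████ █
█        ███████████████    █████████ █
█       ███ A███████████    █████████ █
█     █     ↓ ██████████████████████  █
█     ████↓←↲ ███████████████████████ █
█████████↓↲█  ███████████████████████ █
█████████↓███████████████████████████ █
█████████↓███████████████████████████ █
█████████↓███████████████████████████ █
█████████↓ ██████████████████████████ █
█ ███████↓███████████████████████████ █
█████████↳↓██████████████████████████ █
██████████↓██████       ██  ██  █████ █
██████████B    █                      █
█ ████████  ██                        █
███████████████████████████████████████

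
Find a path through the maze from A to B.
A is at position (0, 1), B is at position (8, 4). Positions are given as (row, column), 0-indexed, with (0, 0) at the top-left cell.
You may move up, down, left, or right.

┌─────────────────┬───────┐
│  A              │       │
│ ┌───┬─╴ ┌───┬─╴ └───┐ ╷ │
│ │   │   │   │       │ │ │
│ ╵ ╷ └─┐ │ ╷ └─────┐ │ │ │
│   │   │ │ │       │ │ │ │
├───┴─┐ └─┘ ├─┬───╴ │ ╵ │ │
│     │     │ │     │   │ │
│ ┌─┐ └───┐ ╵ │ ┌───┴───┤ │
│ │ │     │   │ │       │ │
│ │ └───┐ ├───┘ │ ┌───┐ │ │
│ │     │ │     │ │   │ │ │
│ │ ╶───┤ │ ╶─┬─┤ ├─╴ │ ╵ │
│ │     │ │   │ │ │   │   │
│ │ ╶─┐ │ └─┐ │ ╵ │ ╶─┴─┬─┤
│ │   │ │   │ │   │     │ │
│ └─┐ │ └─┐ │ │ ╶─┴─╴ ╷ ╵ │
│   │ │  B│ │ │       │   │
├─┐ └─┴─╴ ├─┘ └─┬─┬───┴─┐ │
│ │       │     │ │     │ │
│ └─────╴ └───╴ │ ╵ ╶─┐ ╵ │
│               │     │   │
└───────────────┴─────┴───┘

Finding the shortest path from (0, 1) to (8, 4):
Path length: 37 steps
Directions: left → down → down → right → up → right → down → right → down → right → right → up → up → right → down → right → right → right → down → left → left → down → down → left → left → down → right → down → down → down → right → down → left → left → left → up → up

Solution:

┌─────────────────┬───────┐
│↓ A              │       │
│ ┌───┬─╴ ┌───┬─╴ └───┐ ╷ │
│↓│↱ ↓│   │↱ ↓│       │ │ │
│ ╵ ╷ └─┐ │ ╷ └─────┐ │ │ │
│↳ ↑│↳ ↓│ │↑│↳ → → ↓│ │ │ │
├───┴─┐ └─┘ ├─┬───╴ │ ╵ │ │
│     │↳ → ↑│ │↓ ← ↲│   │ │
│ ┌─┐ └───┐ ╵ │ ┌───┴───┤ │
│ │ │     │   │↓│       │ │
│ │ └───┐ ├───┘ │ ┌───┐ │ │
│ │     │ │↓ ← ↲│ │   │ │ │
│ │ ╶───┤ │ ╶─┬─┤ ├─╴ │ ╵ │
│ │     │ │↳ ↓│ │ │   │   │
│ │ ╶─┐ │ └─┐ │ ╵ │ ╶─┴─┬─┤
│ │   │ │   │↓│   │     │ │
│ └─┐ │ └─┐ │ │ ╶─┴─╴ ╷ ╵ │
│   │ │  B│ │↓│       │   │
├─┐ └─┴─╴ ├─┘ └─┬─┬───┴─┐ │
│ │      ↑│  ↳ ↓│ │     │ │
│ └─────╴ └───╴ │ ╵ ╶─┐ ╵ │
│        ↑ ← ← ↲│     │   │
└───────────────┴─────┴───┘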